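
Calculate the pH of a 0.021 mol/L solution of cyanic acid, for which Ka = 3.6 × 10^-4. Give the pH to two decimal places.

pH = 2.59

HOCN ⇌ OCN- + H+
From the ICE table, Ka = x²/(0.021 − x) = 3.6 × 10^-4.
x is not negligible relative to C₀; solve x² + 0.00036·x − 7.56e-06 = 0.
x = [−0.00036 + √(0.00036² + 3.02e-05)]/2 = 2.58 × 10^-3 M
pH = −log[H+] = −log(2.58 × 10^-3) = 2.59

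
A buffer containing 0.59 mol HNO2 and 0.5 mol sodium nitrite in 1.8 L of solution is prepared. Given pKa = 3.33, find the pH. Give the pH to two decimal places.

pH = 3.26

pH = pKa + log([A⁻]/[HA]) = 3.33 + log(0.5/0.59)
pH = 3.33 + (-0.072) = 3.26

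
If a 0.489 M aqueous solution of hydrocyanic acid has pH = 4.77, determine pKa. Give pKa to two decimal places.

pKa = 9.23

[H+] = 10^(-4.77) = 1.70 × 10^-5 M
At equilibrium [HA] = 0.489 − 1.70 × 10^-5 = 4.89 × 10^-1 M
Ka = [H+][A-]/[HA] = (1.70 × 10^-5)² / 4.89 × 10^-1 = 5.91 × 10^-10
pKa = -log(5.91 × 10^-10) = 9.23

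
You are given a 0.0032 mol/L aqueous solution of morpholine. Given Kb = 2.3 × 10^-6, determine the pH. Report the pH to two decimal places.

pH = 9.93

C4H8ONH + H2O ⇌ C4H8ONH2+ + OH-
Kb = [OH-]²/(0.0032 − [OH-]) = 2.3 × 10^-6
Assume [OH-] ≪ 0.0032: [OH-] ≈ √(2.3 × 10^-6 × 0.0032) = 8.58 × 10^-5 M
Check: 2.7% ionized — well under 5%, approximation valid.
pOH = 4.07, so pH = 14.00 − pOH = 9.93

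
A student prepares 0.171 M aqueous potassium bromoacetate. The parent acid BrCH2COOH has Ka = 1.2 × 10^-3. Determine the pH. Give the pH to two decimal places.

BrCH2COO- is the conjugate base of the weak acid BrCH2COOH.
Kb = Kw/Ka = 1.0×10^-14 / 1.2 × 10^-3 = 8.33 × 10^-12
Kb = [OH-]²/(0.171 − [OH-]) = 8.33 × 10^-12
Assume [OH-] ≪ 0.171: [OH-] ≈ √(8.33 × 10^-12 × 0.171) = 1.19 × 10^-6 M
Check: 0.0007% ionized — well under 5%, approximation valid.
pOH = −log(1.19 × 10^-6) = 5.92; pH = 14.00 − 5.92 = 8.08

pH = 8.08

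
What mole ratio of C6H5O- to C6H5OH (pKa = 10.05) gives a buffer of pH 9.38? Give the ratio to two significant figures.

ratio = 0.21

pH = pKa + log(r) ⇒ log(r) = 9.38 − 10.05 = -0.67
r = [C6H5O-]/[C6H5OH] = 10^(-0.67) = 0.214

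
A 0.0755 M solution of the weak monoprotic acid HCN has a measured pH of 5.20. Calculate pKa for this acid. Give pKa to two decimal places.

[H+] = 10^(-5.20) = 6.31 × 10^-6 M
At equilibrium [HA] = 0.0755 − 6.31 × 10^-6 = 7.55 × 10^-2 M
Ka = [H+][A-]/[HA] = (6.31 × 10^-6)² / 7.55 × 10^-2 = 5.27 × 10^-10
pKa = -log(5.27 × 10^-10) = 9.28

pKa = 9.28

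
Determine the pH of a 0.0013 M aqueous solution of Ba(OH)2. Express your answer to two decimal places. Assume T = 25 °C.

pH = 11.41

Ba(OH)2 is a strong base (each formula unit releases 2 OH-); [OH-] = 0.0026 M.
pOH = -log(0.0026) = 2.59
pH = 14.00 - 2.59 = 11.41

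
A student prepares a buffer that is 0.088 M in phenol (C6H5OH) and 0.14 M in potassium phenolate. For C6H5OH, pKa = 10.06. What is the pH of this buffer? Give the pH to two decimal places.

Henderson–Hasselbalch: pH = pKa + log([C6H5O-]/[C6H5OH]) = 10.06 + log(0.14/0.088)
pH = 10.06 + (+0.202) = 10.26

pH = 10.26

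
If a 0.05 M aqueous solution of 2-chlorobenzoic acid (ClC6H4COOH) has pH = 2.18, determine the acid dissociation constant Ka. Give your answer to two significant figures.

[H+] = 10^(-2.18) = 6.61 × 10^-3 M
At equilibrium [HA] = 0.05 − 6.61 × 10^-3 = 4.34 × 10^-2 M
Ka = [H+][A-]/[HA] = (6.61 × 10^-3)² / 4.34 × 10^-2 = 1.0 × 10^-3

Ka = 1.0 × 10^-3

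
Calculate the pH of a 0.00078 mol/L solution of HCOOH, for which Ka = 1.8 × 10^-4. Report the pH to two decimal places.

pH = 3.53

HCOOH ⇌ HCOO- + H+
From the ICE table, Ka = x²/(0.00078 − x) = 1.8 × 10^-4.
Here C₀/Ka ≈ 4.33, so the small-x approximation fails. Use the quadratic:
x = (−Ka + √(Ka² + 4·Ka·C₀))/2 = 2.95 × 10^-4 M
pH = −log[H+] = −log(2.95 × 10^-4) = 3.53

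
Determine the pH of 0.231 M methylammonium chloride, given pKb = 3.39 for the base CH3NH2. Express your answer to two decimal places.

CH3NH3+ is the conjugate acid of the weak base CH3NH2.
Kb = 10^(−3.39) = 4.07 × 10^-4
Ka = Kw/Kb = 1.0×10^-14 / 4.07 × 10^-4 = 2.46 × 10^-11
Ka = [H+]²/(0.231 − [H+]) = 2.46 × 10^-11
Assume [H+] ≪ 0.231: [H+] ≈ √(2.46 × 10^-11 × 0.231) = 2.38 × 10^-6 M
([H+]/C₀ = 0.001% < 5%, so the approximation holds.)
pH = −log[H+] = −log(2.38 × 10^-6) = 5.62

pH = 5.62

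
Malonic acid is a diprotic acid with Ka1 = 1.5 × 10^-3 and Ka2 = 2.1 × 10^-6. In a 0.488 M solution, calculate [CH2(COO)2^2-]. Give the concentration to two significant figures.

2.1 × 10^-6 M

First ionization gives [H+] ≈ [CH2(COOH)COO-] = 2.63 × 10^-2 M.
Second step: Ka2 = [H+][CH2(COO)2^2-]/[CH2(COOH)COO-] ≈ [CH2(COO)2^2-] (since [H+] ≈ [CH2(COOH)COO-]).
So [CH2(COO)2^2-] ≈ Ka2.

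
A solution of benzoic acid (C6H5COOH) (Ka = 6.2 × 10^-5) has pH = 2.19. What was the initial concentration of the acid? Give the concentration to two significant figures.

C₀ = 6.8 × 10^-1 M

[H+] = 10^(-2.19) = 6.46 × 10^-3 M = x
Ka = x²/(C₀ − x) ⇒ C₀ = x + x²/Ka
C₀ = 6.46 × 10^-3 + (6.46 × 10^-3)²/(6.2 × 10^-5) = 6.80 × 10^-1 M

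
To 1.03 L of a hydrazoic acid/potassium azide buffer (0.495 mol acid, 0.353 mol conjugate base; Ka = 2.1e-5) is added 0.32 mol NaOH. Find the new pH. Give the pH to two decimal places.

After neutralization: n(HN3) = 0.175 mol, n(N3-) = 0.673 mol.
pKa = −log(2.1 × 10^-5) = 4.678
pH = pKa + log(n_N3-/n_HN3) = 4.678 + log(0.673/0.175) = 4.678 + (+0.585)

pH = 5.26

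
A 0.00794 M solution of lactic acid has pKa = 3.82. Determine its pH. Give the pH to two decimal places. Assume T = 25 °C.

CH3CH(OH)COOH ⇌ CH3CH(OH)COO- + H+
Ka = 10^(−3.82) = 1.51 × 10^-4
From the ICE table, Ka = x²/(0.00794 − x) = 1.51 × 10^-4.
Here C₀/Ka ≈ 52.6, so the small-x approximation fails. Use the quadratic:
x = (−Ka + √(Ka² + 4·Ka·C₀))/2 = 1.02 × 10^-3 M
pH = −log[H+] = −log(1.02 × 10^-3) = 2.99

pH = 2.99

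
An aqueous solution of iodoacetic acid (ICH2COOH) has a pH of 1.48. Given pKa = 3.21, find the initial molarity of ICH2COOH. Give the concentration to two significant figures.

[H+] = 10^(-1.48) = 3.31 × 10^-2 M = x
Ka = 10^(−3.21) = 6.17 × 10^-4
Ka = x²/(C₀ − x) ⇒ C₀ = x + x²/Ka
C₀ = 3.31 × 10^-2 + (3.31 × 10^-2)²/(6.17 × 10^-4) = 1.81 M

C₀ = 1.8 M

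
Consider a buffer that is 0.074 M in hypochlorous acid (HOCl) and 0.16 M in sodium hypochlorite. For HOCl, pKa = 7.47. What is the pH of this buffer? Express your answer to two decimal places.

pH = 7.80

pH = pKa + log([A⁻]/[HA]) = 7.47 + log(0.16/0.074)
pH = 7.47 + (+0.335) = 7.80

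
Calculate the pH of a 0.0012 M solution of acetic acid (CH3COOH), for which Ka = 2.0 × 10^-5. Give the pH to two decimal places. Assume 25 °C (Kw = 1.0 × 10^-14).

pH = 3.84

CH3COOH ⇌ CH3COO- + H+
From the ICE table, Ka = [H+]²/(0.0012 − [H+]) = 2.0 × 10^-5.
The 5% rule fails; solving [H+]² + Ka·[H+] − Ka·C₀ = 0 exactly:
[H+] = (−Ka + √(Ka² + 4·Ka·C₀))/2 = 1.45 × 10^-4 M
pH = −log(1.45 × 10^-4) = 3.84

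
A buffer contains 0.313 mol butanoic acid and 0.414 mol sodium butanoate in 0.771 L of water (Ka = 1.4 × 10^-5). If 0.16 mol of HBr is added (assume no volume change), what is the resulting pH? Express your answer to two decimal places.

pH = 4.58

After neutralization: n(CH3(CH2)2COOH) = 0.473 mol, n(CH3(CH2)2COO-) = 0.254 mol.
pKa = −log(1.4 × 10^-5) = 4.854
Henderson–Hasselbalch with mole ratio 0.254/0.473: pH = 4.854 + (-0.270)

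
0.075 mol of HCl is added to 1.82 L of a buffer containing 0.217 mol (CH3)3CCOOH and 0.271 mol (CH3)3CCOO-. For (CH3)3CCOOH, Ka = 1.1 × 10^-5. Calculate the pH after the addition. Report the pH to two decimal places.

pH = 4.79

Added H+ converts (CH3)3CCOO- to (CH3)3CCOOH: (CH3)3CCOOH → 0.292 mol, (CH3)3CCOO- → 0.196 mol.
pKa = −log(1.1 × 10^-5) = 4.959
Henderson–Hasselbalch with mole ratio 0.196/0.292: pH = 4.959 + (-0.173)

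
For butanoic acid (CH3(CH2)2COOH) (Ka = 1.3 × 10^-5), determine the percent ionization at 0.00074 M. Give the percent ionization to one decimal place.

CH3(CH2)2COOH ⇌ CH3(CH2)2COO- + H+; let x = [H+] at equilibrium.
Solve x² + 1.3e-05x − 9.62e-09 = 0 → x = 9.18 × 10^-5 M
% ionization = x/C₀ × 100% = 9.18 × 10^-5/0.00074 × 100% = 12.4%

12.4%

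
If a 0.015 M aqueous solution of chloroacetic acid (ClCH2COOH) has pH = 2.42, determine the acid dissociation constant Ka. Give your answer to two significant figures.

[H+] = 10^(-2.42) = 3.80 × 10^-3 M
At equilibrium [HA] = 0.015 − 3.80 × 10^-3 = 1.12 × 10^-2 M
Ka = [H+][A-]/[HA] = (3.80 × 10^-3)² / 1.12 × 10^-2 = 1.3 × 10^-3

Ka = 1.3 × 10^-3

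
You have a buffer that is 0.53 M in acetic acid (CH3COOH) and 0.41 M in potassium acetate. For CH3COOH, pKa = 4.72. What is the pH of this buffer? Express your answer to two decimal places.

pH = pKa + log([A⁻]/[HA]) = 4.72 + log(0.41/0.53)
pH = 4.72 + (-0.111) = 4.61

pH = 4.61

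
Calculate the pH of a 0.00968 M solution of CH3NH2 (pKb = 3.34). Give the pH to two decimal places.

pH = 11.28

CH3NH2 + H2O ⇌ CH3NH3+ + OH-
Kb = 10^(−3.34) = 4.57 × 10^-4
From the ICE table, Kb = [OH-]²/(0.00968 − [OH-]) = 4.57 × 10^-4.
Here C₀/Kb ≈ 21.2, so the small-[OH-] approximation fails. Use the quadratic:
[OH-] = [−0.000457 + √(0.000457² + 1.77e-05)]/2 = 1.89 × 10^-3 M
pOH = 2.72, so pH = 14.00 − pOH = 11.28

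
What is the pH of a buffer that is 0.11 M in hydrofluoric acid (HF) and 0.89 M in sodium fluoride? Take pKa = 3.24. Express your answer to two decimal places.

pH = 4.15

Using pH = pKa + log([base]/[acid]) with [base]/[acid] = 0.89/0.11:
pH = 3.24 + (+0.908) = 4.15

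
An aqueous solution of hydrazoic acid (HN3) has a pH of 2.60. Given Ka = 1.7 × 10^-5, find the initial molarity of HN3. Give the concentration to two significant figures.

[H+] = 10^(-2.60) = 2.51 × 10^-3 M = x
Ka = x²/(C₀ − x) ⇒ C₀ = x + x²/Ka
C₀ = 2.51 × 10^-3 + (2.51 × 10^-3)²/(1.7 × 10^-5) = 3.73 × 10^-1 M

C₀ = 3.7 × 10^-1 M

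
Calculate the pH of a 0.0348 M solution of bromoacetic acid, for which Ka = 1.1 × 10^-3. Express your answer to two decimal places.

pH = 2.25

BrCH2COOH ⇌ BrCH2COO- + H+
Ka = [H+]²/(0.0348 − [H+]) = 1.1 × 10^-3
[H+] is not negligible relative to C₀; solve [H+]² + 0.0011·[H+] − 3.83e-05 = 0.
[H+] = [−0.0011 + √(0.0011² + 0.000153)]/2 = 5.66 × 10^-3 M
pH = −log[H+] = −log(5.66 × 10^-3) = 2.25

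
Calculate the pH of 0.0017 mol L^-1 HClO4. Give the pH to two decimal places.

HClO4 is a strong acid and dissociates completely, so [H+] = 0.0017 M.
pH = -log(0.0017) = 2.77

pH = 2.77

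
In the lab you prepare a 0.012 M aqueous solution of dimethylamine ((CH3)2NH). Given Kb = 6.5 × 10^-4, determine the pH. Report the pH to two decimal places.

(CH3)2NH + H2O ⇌ (CH3)2NH2+ + OH-
Kb = [OH-]²/(0.012 − [OH-]) = 6.5 × 10^-4
The 5% rule fails; solving [OH-]² + Kb·[OH-] − Kb·C₀ = 0 exactly:
[OH-] = (−Kb + √(Kb² + 4·Kb·C₀))/2 = 2.49 × 10^-3 M
pOH = −log(2.49 × 10^-3) = 2.60; pH = 14.00 − 2.60 = 11.40

pH = 11.40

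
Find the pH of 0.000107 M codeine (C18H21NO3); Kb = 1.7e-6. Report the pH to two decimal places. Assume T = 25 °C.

C18H21NO3 + H2O ⇌ C18H22NO3+ + OH-
Kb = x²/(0.000107 − x) = 1.7 × 10^-6
Here C₀/Kb ≈ 62.9, so the small-x approximation fails. Use the quadratic:
x = (−Kb + √(Kb² + 4·Kb·C₀))/2 = 1.27 × 10^-5 M
pOH = 4.90, so pH = 14.00 − pOH = 9.10

pH = 9.10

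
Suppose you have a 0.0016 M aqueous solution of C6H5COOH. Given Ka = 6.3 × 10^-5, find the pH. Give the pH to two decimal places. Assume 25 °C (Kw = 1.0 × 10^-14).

C6H5COOH ⇌ C6H5COO- + H+
From the ICE table, Ka = [H+]²/(0.0016 − [H+]) = 6.3 × 10^-5.
Here C₀/Ka ≈ 25.4, so the small-[H+] approximation fails. Use the quadratic:
[H+] = [−6.3e-05 + √(6.3e-05² + 4.03e-07)]/2 = 2.88 × 10^-4 M
pH = −log[H+] = −log(2.88 × 10^-4) = 3.54

pH = 3.54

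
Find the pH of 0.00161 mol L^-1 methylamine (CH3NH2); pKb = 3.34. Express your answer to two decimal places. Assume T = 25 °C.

pH = 10.82

CH3NH2 + H2O ⇌ CH3NH3+ + OH-
Kb = 10^(−3.34) = 4.57 × 10^-4
Let x = [OH-] at equilibrium. Kb = x²/(0.00161 − x).
Here C₀/Kb ≈ 3.52, so the small-x approximation fails. Use the quadratic:
x = [−0.000457 + √(0.000457² + 2.94e-06)]/2 = 6.59 × 10^-4 M
pOH = −log(6.59 × 10^-4) = 3.18; pH = 14.00 − 3.18 = 10.82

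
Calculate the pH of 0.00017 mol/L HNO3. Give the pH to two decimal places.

pH = 3.77

HNO3 is a strong acid and dissociates completely, so [H+] = 0.00017 M.
pH = -log(0.00017) = 3.77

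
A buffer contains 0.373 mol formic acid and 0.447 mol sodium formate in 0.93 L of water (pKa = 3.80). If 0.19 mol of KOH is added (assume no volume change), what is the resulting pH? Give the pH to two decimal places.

OH- converts HCOOH to HCOO-: HCOOH → 0.183 mol, HCOO- → 0.637 mol.
pH = pKa + log(n_HCOO-/n_HCOOH) = 3.80 + log(0.637/0.183) = 3.80 + (+0.542)

pH = 4.34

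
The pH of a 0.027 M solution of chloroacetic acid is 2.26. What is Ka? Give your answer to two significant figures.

Ka = 1.4 × 10^-3

[H+] = 10^(-2.26) = 5.50 × 10^-3 M
At equilibrium [HA] = 0.027 − 5.50 × 10^-3 = 2.15 × 10^-2 M
Ka = [H+][A-]/[HA] = (5.50 × 10^-3)² / 2.15 × 10^-2 = 1.4 × 10^-3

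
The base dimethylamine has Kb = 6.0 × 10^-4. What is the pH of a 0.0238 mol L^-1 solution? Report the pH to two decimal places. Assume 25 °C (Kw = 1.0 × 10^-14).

(CH3)2NH + H2O ⇌ (CH3)2NH2+ + OH-
Kb = [OH-]²/(0.0238 − [OH-]) = 6.0 × 10^-4
The 5% rule fails; solving [OH-]² + Kb·[OH-] − Kb·C₀ = 0 exactly:
[OH-] = [−0.0006 + √(0.0006² + 5.71e-05)]/2 = 3.49 × 10^-3 M
pOH = −log(3.49 × 10^-3) = 2.46; pH = 14.00 − 2.46 = 11.54

pH = 11.54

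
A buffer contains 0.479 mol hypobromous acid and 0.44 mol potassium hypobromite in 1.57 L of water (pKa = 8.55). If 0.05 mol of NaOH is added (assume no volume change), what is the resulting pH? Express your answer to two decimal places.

OH- converts HOBr to OBr-: HOBr → 0.429 mol, OBr- → 0.49 mol.
pH = pKa + log([A⁻]/[HA]) = 8.55 + log(0.49/0.429) = 8.55 +0.058

pH = 8.61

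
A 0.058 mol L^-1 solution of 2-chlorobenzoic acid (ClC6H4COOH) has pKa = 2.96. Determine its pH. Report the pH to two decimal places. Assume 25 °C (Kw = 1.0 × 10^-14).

ClC6H4COOH ⇌ ClC6H4COO- + H+
Ka = 10^(−2.96) = 1.10 × 10^-3
Ka = x²/(0.058 − x) = 1.10 × 10^-3
The 5% rule fails; solving x² + Ka·x − Ka·C₀ = 0 exactly:
x = (−Ka + √(Ka² + 4·Ka·C₀))/2 = 7.46 × 10^-3 M
pH = −log(7.46 × 10^-3) = 2.13

pH = 2.13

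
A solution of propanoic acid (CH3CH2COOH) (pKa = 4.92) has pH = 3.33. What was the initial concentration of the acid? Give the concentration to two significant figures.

[H+] = 10^(-3.33) = 4.68 × 10^-4 M = x
Ka = 10^(−4.92) = 1.20 × 10^-5
Ka = x²/(C₀ − x) ⇒ C₀ = x + x²/Ka
C₀ = 4.68 × 10^-4 + (4.68 × 10^-4)²/(1.20 × 10^-5) = 1.87 × 10^-2 M

C₀ = 1.9 × 10^-2 M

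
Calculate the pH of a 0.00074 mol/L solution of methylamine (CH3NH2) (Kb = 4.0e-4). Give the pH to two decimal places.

pH = 10.58

CH3NH2 + H2O ⇌ CH3NH3+ + OH-
Kb = [OH-]²/(0.00074 − [OH-]) = 4.0 × 10^-4
The 5% rule fails; solving [OH-]² + Kb·[OH-] − Kb·C₀ = 0 exactly:
[OH-] = (−Kb + √(Kb² + 4·Kb·C₀))/2 = 3.80 × 10^-4 M
pOH = −log(3.80 × 10^-4) = 3.42; pH = 14.00 − 3.42 = 10.58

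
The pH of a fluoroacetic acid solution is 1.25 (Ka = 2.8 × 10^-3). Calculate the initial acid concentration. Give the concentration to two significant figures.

[H+] = 10^(-1.25) = 5.62 × 10^-2 M = x
Ka = x²/(C₀ − x) ⇒ C₀ = x + x²/Ka
C₀ = 5.62 × 10^-2 + (5.62 × 10^-2)²/(2.8 × 10^-3) = 1.18 M

C₀ = 1.2 M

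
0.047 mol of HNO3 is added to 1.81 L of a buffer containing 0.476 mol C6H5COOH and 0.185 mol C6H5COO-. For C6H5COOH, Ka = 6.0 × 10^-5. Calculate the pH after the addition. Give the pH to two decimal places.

pH = 3.64

Added H+ converts C6H5COO- to C6H5COOH: C6H5COOH → 0.523 mol, C6H5COO- → 0.138 mol.
pKa = −log(6.0 × 10^-5) = 4.222
Henderson–Hasselbalch with mole ratio 0.138/0.523: pH = 4.222 + (-0.579)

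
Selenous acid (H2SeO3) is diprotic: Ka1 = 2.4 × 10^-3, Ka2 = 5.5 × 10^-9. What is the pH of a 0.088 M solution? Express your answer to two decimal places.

pH = 1.87

Ka1 ≫ Ka2, so treat the first dissociation as the only significant source of H+.
Ka1 = x²/(0.088 − x) = 2.4 × 10^-3
Solving the quadratic: x = (−Ka1 + √(Ka1² + 4·Ka1·C₀))/2 = 1.34 × 10^-2 M
pH = −log(1.34 × 10^-2) = 1.87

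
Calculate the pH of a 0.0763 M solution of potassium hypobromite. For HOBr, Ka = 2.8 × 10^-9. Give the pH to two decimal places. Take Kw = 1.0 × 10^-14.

OBr- is the conjugate base of the weak acid HOBr.
Kb = Kw/Ka = 1.0×10^-14 / 2.8 × 10^-9 = 3.57 × 10^-6
Kb = x²/(0.0763 − x) = 3.57 × 10^-6
Neglecting x in the denominator: x = √(3.57 × 10^-6 × 0.0763) = 5.22 × 10^-4 M
Check: 0.68% ionized — well under 5%, approximation valid.
pOH = −log(5.22 × 10^-4) = 3.28; pH = 14.00 − 3.28 = 10.72

pH = 10.72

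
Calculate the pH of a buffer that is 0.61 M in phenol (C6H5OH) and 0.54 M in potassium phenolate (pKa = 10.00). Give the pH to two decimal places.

Using pH = pKa + log([base]/[acid]) with [base]/[acid] = 0.54/0.61:
pH = 10.00 + (-0.053) = 9.95

pH = 9.95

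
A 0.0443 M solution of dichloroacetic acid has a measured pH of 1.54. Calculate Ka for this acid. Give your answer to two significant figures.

Ka = 5.4 × 10^-2

[H+] = 10^(-1.54) = 2.88 × 10^-2 M
At equilibrium [HA] = 0.0443 − 2.88 × 10^-2 = 1.55 × 10^-2 M
Ka = [H+][A-]/[HA] = (2.88 × 10^-2)² / 1.55 × 10^-2 = 5.4 × 10^-2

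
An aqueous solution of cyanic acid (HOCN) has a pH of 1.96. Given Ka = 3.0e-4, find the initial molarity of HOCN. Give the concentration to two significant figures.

[H+] = 10^(-1.96) = 1.10 × 10^-2 M = x
Ka = x²/(C₀ − x) ⇒ C₀ = x + x²/Ka
C₀ = 1.10 × 10^-2 + (1.10 × 10^-2)²/(3.0 × 10^-4) = 4.14 × 10^-1 M

C₀ = 4.1 × 10^-1 M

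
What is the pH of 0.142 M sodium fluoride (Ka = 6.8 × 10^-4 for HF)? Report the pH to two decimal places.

pH = 8.16

F- is the conjugate base of the weak acid HF.
Kb = Kw/Ka = 1.0×10^-14 / 6.8 × 10^-4 = 1.47 × 10^-11
From the ICE table, Kb = [OH-]²/(0.142 − [OH-]) = 1.47 × 10^-11.
Since Kb ≪ C₀, [OH-] ≈ √(Kb·C₀) = 1.44 × 10^-6 M.
([OH-]/C₀ = 0.001% < 5%, so the approximation holds.)
pOH = −log(1.44 × 10^-6) = 5.84; pH = 14.00 − 5.84 = 8.16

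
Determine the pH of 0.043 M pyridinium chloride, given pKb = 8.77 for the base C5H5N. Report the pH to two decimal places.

C5H5NH+ is the conjugate acid of the weak base C5H5N.
Kb = 10^(−8.77) = 1.70 × 10^-9
Ka = Kw/Kb = 1.0×10^-14 / 1.70 × 10^-9 = 5.88 × 10^-6
From the ICE table, Ka = [H+]²/(0.043 − [H+]) = 5.88 × 10^-6.
Since Ka ≪ C₀, [H+] ≈ √(Ka·C₀) = 5.03 × 10^-4 M.
Check: 1.2% ionized — well under 5%, approximation valid.
pH = −log(5.03 × 10^-4) = 3.30

pH = 3.30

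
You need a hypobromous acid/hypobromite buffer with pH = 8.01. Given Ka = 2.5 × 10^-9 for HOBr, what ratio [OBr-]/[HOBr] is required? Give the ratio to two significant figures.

ratio = 0.26

pKa = -log(2.5 × 10^-9) = 8.602
pH = pKa + log(r) ⇒ log(r) = 8.01 − 8.602 = -0.592
r = [OBr-]/[HOBr] = 10^(-0.592) = 0.256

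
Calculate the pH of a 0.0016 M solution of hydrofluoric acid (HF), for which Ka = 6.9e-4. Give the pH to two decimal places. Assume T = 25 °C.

pH = 3.12

HF ⇌ F- + H+
Ka = x²/(0.0016 − x) = 6.9 × 10^-4
x is not negligible relative to C₀; solve x² + 0.00069·x − 1.1e-06 = 0.
x = [−0.00069 + √(0.00069² + 4.42e-06)]/2 = 7.61 × 10^-4 M
pH = −log[H+] = −log(7.61 × 10^-4) = 3.12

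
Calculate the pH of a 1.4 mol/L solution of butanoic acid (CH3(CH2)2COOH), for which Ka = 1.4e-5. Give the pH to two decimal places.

pH = 2.35

CH3(CH2)2COOH ⇌ CH3(CH2)2COO- + H+
From the ICE table, Ka = x²/(1.4 − x) = 1.4 × 10^-5.
Assume x ≪ 1.4: x ≈ √(1.4 × 10^-5 × 1.4) = 4.43 × 10^-3 M
Check: 0.32% ionized — well under 5%, approximation valid.
pH = −log(4.43 × 10^-3) = 2.35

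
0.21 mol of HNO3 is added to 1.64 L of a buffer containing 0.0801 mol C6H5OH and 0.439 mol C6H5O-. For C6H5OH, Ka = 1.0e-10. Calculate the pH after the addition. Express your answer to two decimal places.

pH = 9.90

Added H+ converts C6H5O- to C6H5OH: C6H5OH → 0.29 mol, C6H5O- → 0.229 mol.
pKa = −log(1.0 × 10^-10) = 10.000
pH = pKa + log(n_C6H5O-/n_C6H5OH) = 10.000 + log(0.229/0.29) = 10.000 + (-0.103)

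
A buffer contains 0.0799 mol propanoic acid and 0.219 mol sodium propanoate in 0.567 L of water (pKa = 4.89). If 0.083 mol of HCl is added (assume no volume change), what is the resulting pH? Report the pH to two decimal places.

Added H+ converts CH3CH2COO- to CH3CH2COOH: CH3CH2COOH → 0.163 mol, CH3CH2COO- → 0.136 mol.
pH = pKa + log([A⁻]/[HA]) = 4.89 + log(0.136/0.163) = 4.89 -0.079

pH = 4.81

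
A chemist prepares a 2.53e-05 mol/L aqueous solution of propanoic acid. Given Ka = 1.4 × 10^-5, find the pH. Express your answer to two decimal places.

CH3CH2COOH ⇌ CH3CH2COO- + H+
Ka = [H+]²/(2.53e-05 − [H+]) = 1.4 × 10^-5
[H+] is not negligible relative to C₀; solve [H+]² + 1.4e-05·[H+] − 3.54e-10 = 0.
[H+] = [−1.4e-05 + √(1.4e-05² + 1.42e-09)]/2 = 1.31 × 10^-5 M
pH = −log(1.31 × 10^-5) = 4.88

pH = 4.88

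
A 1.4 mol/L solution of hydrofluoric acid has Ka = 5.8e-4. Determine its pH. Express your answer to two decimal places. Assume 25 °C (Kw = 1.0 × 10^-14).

HF ⇌ F- + H+
From the ICE table, Ka = [H+]²/(1.4 − [H+]) = 5.8 × 10^-4.
Since Ka ≪ C₀, [H+] ≈ √(Ka·C₀) = 2.85 × 10^-2 M.
pH = −log(2.85 × 10^-2) = 1.55

pH = 1.55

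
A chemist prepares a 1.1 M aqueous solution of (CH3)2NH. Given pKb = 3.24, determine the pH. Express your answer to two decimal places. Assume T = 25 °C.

(CH3)2NH + H2O ⇌ (CH3)2NH2+ + OH-
Kb = 10^(−3.24) = 5.75 × 10^-4
Kb = x²/(1.1 − x) = 5.75 × 10^-4
Neglecting x in the denominator: x = √(5.75 × 10^-4 × 1.1) = 2.51 × 10^-2 M
pOH = 1.60, so pH = 14.00 − pOH = 12.40

pH = 12.40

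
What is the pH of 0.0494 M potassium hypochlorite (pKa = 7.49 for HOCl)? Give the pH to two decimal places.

OCl- is the conjugate base of the weak acid HOCl.
Ka = 10^(−7.49) = 3.24 × 10^-8
Kb = Kw/Ka = 1.0×10^-14 / 3.24 × 10^-8 = 3.09 × 10^-7
Kb = [OH-]²/(0.0494 − [OH-]) = 3.09 × 10^-7
Assume [OH-] ≪ 0.0494: [OH-] ≈ √(3.09 × 10^-7 × 0.0494) = 1.24 × 10^-4 M
([OH-]/C₀ = 0.25% < 5%, so the approximation holds.)
pOH = 3.91, so pH = 14.00 − pOH = 10.09

pH = 10.09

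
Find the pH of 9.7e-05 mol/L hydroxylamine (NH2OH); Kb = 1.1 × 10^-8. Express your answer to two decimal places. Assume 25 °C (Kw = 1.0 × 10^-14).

NH2OH + H2O ⇌ NH3OH+ + OH-
Let x = [OH-] at equilibrium. Kb = x²/(9.7e-05 − x).
Neglecting x in the denominator: x = √(1.1 × 10^-8 × 9.7e-05) = 1.03 × 10^-6 M
pOH = 5.99, so pH = 14.00 − pOH = 8.01

pH = 8.01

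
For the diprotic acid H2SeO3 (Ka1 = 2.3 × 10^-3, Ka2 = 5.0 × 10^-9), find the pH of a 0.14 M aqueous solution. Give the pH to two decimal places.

Since Ka1 ≫ Ka2, the first ionization dominates [H+].
Ka1 = x²/(0.14 − x) = 2.3 × 10^-3
Solving the quadratic: x = (−Ka1 + √(Ka1² + 4·Ka1·C₀))/2 = 1.68 × 10^-2 M
pH = −log(1.68 × 10^-2) = 1.77

pH = 1.77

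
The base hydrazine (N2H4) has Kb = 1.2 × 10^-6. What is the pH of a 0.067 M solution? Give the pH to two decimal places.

pH = 10.45

N2H4 + H2O ⇌ N2H5+ + OH-
From the ICE table, Kb = [OH-]²/(0.067 − [OH-]) = 1.2 × 10^-6.
Assume [OH-] ≪ 0.067: [OH-] ≈ √(1.2 × 10^-6 × 0.067) = 2.84 × 10^-4 M
Check: 0.42% ionized — well under 5%, approximation valid.
pOH = 3.55, so pH = 14.00 − pOH = 10.45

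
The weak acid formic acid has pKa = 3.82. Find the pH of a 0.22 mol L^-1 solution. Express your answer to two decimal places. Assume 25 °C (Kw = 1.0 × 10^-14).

HCOOH ⇌ HCOO- + H+
Ka = 10^(−3.82) = 1.51 × 10^-4
Ka = x²/(0.22 − x) = 1.51 × 10^-4
Assume x ≪ 0.22: x ≈ √(1.51 × 10^-4 × 0.22) = 5.76 × 10^-3 M
pH = −log[H+] = −log(5.76 × 10^-3) = 2.24

pH = 2.24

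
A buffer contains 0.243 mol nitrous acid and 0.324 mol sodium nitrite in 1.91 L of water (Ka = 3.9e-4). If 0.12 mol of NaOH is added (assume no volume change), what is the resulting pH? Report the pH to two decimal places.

pH = 3.97

OH- converts HNO2 to NO2-: HNO2 → 0.123 mol, NO2- → 0.444 mol.
pKa = −log(3.9 × 10^-4) = 3.409
Henderson–Hasselbalch with mole ratio 0.444/0.123: pH = 3.409 + (+0.557)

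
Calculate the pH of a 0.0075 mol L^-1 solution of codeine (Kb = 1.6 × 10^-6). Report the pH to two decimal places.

pH = 10.04

C18H21NO3 + H2O ⇌ C18H22NO3+ + OH-
From the ICE table, Kb = [OH-]²/(0.0075 − [OH-]) = 1.6 × 10^-6.
Neglecting [OH-] in the denominator: [OH-] = √(1.6 × 10^-6 × 0.0075) = 1.10 × 10^-4 M
([OH-]/C₀ = 1.5% < 5%, so the approximation holds.)
pOH = 3.96, so pH = 14.00 − pOH = 10.04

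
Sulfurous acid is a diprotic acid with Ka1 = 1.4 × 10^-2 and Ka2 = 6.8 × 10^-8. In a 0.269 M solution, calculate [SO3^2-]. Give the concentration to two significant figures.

6.8 × 10^-8 M

First ionization gives [H+] ≈ [HSO3-] = 5.48 × 10^-2 M.
Second step: Ka2 = [H+][SO3^2-]/[HSO3-] ≈ [SO3^2-] (since [H+] ≈ [HSO3-]).
So [SO3^2-] ≈ Ka2.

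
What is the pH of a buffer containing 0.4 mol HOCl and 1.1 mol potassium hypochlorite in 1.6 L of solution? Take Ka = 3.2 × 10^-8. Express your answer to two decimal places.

pKa = −log(3.2 × 10^-8) = 7.495
pH = pKa + log([A⁻]/[HA]) = 7.495 + log(1.1/0.4)
pH = 7.495 + (+0.439) = 7.93

pH = 7.93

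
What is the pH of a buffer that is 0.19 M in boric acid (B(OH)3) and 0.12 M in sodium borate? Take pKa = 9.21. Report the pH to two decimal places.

pH = 9.01

Using pH = pKa + log([base]/[acid]) with [base]/[acid] = 0.12/0.19:
pH = 9.21 + (-0.200) = 9.01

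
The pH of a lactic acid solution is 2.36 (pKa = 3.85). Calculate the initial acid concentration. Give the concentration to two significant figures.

C₀ = 1.4 × 10^-1 M

[H+] = 10^(-2.36) = 4.37 × 10^-3 M = x
Ka = 10^(−3.85) = 1.41 × 10^-4
Ka = x²/(C₀ − x) ⇒ C₀ = x + x²/Ka
C₀ = 4.37 × 10^-3 + (4.37 × 10^-3)²/(1.41 × 10^-4) = 1.40 × 10^-1 M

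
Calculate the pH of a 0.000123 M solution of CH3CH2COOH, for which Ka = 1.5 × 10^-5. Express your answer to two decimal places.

pH = 4.44

CH3CH2COOH ⇌ CH3CH2COO- + H+
Ka = [H+]²/(0.000123 − [H+]) = 1.5 × 10^-5
Here C₀/Ka ≈ 8.2, so the small-[H+] approximation fails. Use the quadratic:
[H+] = (−Ka + √(Ka² + 4·Ka·C₀))/2 = 3.61 × 10^-5 M
pH = −log[H+] = −log(3.61 × 10^-5) = 4.44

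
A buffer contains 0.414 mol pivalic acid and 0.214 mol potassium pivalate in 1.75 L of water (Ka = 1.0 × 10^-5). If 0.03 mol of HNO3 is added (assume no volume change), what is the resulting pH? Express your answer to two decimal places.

After neutralization: n((CH3)3CCOOH) = 0.444 mol, n((CH3)3CCOO-) = 0.184 mol.
pKa = −log(1.0 × 10^-5) = 5.000
pH = pKa + log(n_(CH3)3CCOO-/n_(CH3)3CCOOH) = 5.000 + log(0.184/0.444) = 5.000 + (-0.383)

pH = 4.62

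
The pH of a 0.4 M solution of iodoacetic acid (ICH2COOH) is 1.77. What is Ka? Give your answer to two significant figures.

Ka = 7.5 × 10^-4

[H+] = 10^(-1.77) = 1.70 × 10^-2 M
At equilibrium [HA] = 0.4 − 1.70 × 10^-2 = 3.83 × 10^-1 M
Ka = [H+][A-]/[HA] = (1.70 × 10^-2)² / 3.83 × 10^-1 = 7.5 × 10^-4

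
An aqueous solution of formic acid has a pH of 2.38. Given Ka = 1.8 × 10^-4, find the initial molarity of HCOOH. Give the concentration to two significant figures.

C₀ = 1.0 × 10^-1 M

[H+] = 10^(-2.38) = 4.17 × 10^-3 M = x
Ka = x²/(C₀ − x) ⇒ C₀ = x + x²/Ka
C₀ = 4.17 × 10^-3 + (4.17 × 10^-3)²/(1.8 × 10^-4) = 1.01 × 10^-1 M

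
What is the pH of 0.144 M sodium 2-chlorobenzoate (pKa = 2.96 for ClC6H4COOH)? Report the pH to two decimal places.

pH = 8.06

ClC6H4COO- is the conjugate base of the weak acid ClC6H4COOH.
Ka = 10^(−2.96) = 1.10 × 10^-3
Kb = Kw/Ka = 1.0×10^-14 / 1.10 × 10^-3 = 9.09 × 10^-12
From the ICE table, Kb = x²/(0.144 − x) = 9.09 × 10^-12.
Since Kb ≪ C₀, x ≈ √(Kb·C₀) = 1.14 × 10^-6 M.
pOH = 5.94, so pH = 14.00 − pOH = 8.06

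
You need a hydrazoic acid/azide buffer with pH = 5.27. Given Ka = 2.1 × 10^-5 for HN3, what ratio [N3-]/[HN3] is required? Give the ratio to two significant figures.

ratio = 3.9

pKa = -log(2.1 × 10^-5) = 4.678
pH = pKa + log(r) ⇒ log(r) = 5.27 − 4.678 = +0.592
r = [N3-]/[HN3] = 10^(+0.592) = 3.91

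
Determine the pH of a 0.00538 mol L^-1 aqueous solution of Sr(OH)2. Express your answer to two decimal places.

pH = 12.03

Sr(OH)2 is a strong base (each formula unit releases 2 OH-); [OH-] = 0.0108 M.
pOH = -log(0.0108) = 1.97
pH = 14.00 - 1.97 = 12.03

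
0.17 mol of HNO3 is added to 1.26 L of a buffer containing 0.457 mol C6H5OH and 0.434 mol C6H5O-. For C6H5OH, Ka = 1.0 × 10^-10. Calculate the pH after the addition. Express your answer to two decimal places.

Added H+ converts C6H5O- to C6H5OH: C6H5OH → 0.627 mol, C6H5O- → 0.264 mol.
pKa = −log(1.0 × 10^-10) = 10.000
Henderson–Hasselbalch with mole ratio 0.264/0.627: pH = 10.000 + (-0.376)

pH = 9.62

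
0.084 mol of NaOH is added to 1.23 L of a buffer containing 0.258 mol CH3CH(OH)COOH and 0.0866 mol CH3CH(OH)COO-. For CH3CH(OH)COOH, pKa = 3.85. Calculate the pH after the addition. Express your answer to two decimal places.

pH = 3.84

After neutralization: n(CH3CH(OH)COOH) = 0.174 mol, n(CH3CH(OH)COO-) = 0.171 mol.
pH = pKa + log([A⁻]/[HA]) = 3.85 + log(0.171/0.174) = 3.85 -0.008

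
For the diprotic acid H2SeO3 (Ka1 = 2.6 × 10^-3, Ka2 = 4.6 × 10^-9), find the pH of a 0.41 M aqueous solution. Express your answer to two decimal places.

Since Ka1 ≫ Ka2, the first ionization dominates [H+].
Ka1 = x²/(0.41 − x) = 2.6 × 10^-3
Solving the quadratic: x = (−Ka1 + √(Ka1² + 4·Ka1·C₀))/2 = 3.14 × 10^-2 M
pH = −log(3.14 × 10^-2) = 1.50

pH = 1.50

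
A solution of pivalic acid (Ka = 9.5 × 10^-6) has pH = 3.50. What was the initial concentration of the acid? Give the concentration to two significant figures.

C₀ = 1.1 × 10^-2 M

[H+] = 10^(-3.50) = 3.16 × 10^-4 M = x
Ka = x²/(C₀ − x) ⇒ C₀ = x + x²/Ka
C₀ = 3.16 × 10^-4 + (3.16 × 10^-4)²/(9.5 × 10^-6) = 1.08 × 10^-2 M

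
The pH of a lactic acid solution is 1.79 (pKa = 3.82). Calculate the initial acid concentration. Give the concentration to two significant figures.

C₀ = 1.8 M

[H+] = 10^(-1.79) = 1.62 × 10^-2 M = x
Ka = 10^(−3.82) = 1.51 × 10^-4
Ka = x²/(C₀ − x) ⇒ C₀ = x + x²/Ka
C₀ = 1.62 × 10^-2 + (1.62 × 10^-2)²/(1.51 × 10^-4) = 1.75 M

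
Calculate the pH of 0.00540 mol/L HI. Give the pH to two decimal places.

HI is a strong acid and dissociates completely, so [H+] = 0.00540 M.
pH = -log(0.0054) = 2.27

pH = 2.27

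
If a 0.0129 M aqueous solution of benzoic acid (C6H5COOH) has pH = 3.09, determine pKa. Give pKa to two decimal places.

pKa = 4.26

[H+] = 10^(-3.09) = 8.13 × 10^-4 M
At equilibrium [HA] = 0.0129 − 8.13 × 10^-4 = 1.21 × 10^-2 M
Ka = [H+][A-]/[HA] = (8.13 × 10^-4)² / 1.21 × 10^-2 = 5.46 × 10^-5
pKa = -log(5.46 × 10^-5) = 4.26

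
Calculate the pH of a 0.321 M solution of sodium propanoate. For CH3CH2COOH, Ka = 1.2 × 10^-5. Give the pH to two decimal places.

pH = 9.21

CH3CH2COO- is the conjugate base of the weak acid CH3CH2COOH.
Kb = Kw/Ka = 1.0×10^-14 / 1.2 × 10^-5 = 8.33 × 10^-10
From the ICE table, Kb = [OH-]²/(0.321 − [OH-]) = 8.33 × 10^-10.
Since Kb ≪ C₀, [OH-] ≈ √(Kb·C₀) = 1.64 × 10^-5 M.
pOH = 4.79, so pH = 14.00 − pOH = 9.21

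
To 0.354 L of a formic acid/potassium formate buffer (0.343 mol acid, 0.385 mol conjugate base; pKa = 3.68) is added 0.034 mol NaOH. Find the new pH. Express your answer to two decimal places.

OH- converts HCOOH to HCOO-: HCOOH → 0.309 mol, HCOO- → 0.419 mol.
pH = pKa + log(n_HCOO-/n_HCOOH) = 3.68 + log(0.419/0.309) = 3.68 + (+0.132)

pH = 3.81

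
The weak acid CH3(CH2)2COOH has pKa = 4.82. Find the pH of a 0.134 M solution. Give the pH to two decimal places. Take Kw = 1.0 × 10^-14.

pH = 2.85

CH3(CH2)2COOH ⇌ CH3(CH2)2COO- + H+
Ka = 10^(−4.82) = 1.51 × 10^-5
Ka = x²/(0.134 − x) = 1.51 × 10^-5
Neglecting x in the denominator: x = √(1.51 × 10^-5 × 0.134) = 1.42 × 10^-3 M
pH = −log[H+] = −log(1.42 × 10^-3) = 2.85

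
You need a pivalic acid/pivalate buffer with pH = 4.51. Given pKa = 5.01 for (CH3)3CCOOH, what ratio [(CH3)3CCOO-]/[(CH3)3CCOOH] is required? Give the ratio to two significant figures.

ratio = 0.32

pH = pKa + log(r) ⇒ log(r) = 4.51 − 5.01 = -0.50
r = [(CH3)3CCOO-]/[(CH3)3CCOOH] = 10^(-0.50) = 0.316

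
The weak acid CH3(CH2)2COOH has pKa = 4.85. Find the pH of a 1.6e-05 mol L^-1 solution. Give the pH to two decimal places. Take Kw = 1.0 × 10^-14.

pH = 5.02

CH3(CH2)2COOH ⇌ CH3(CH2)2COO- + H+
Ka = 10^(−4.85) = 1.41 × 10^-5
Let x = [H+] at equilibrium. Ka = x²/(1.6e-05 − x).
Here C₀/Ka ≈ 1.13, so the small-x approximation fails. Use the quadratic:
x = [−1.41e-05 + √(1.41e-05² + 9.02e-10)]/2 = 9.54 × 10^-6 M
pH = −log[H+] = −log(9.54 × 10^-6) = 5.02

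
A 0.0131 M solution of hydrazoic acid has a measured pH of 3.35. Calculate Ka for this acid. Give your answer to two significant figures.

Ka = 1.6 × 10^-5

[H+] = 10^(-3.35) = 4.47 × 10^-4 M
At equilibrium [HA] = 0.0131 − 4.47 × 10^-4 = 1.27 × 10^-2 M
Ka = [H+][A-]/[HA] = (4.47 × 10^-4)² / 1.27 × 10^-2 = 1.6 × 10^-5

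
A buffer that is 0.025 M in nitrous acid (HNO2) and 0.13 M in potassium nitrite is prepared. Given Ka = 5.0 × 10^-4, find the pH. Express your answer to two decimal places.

pKa = −log(5.0 × 10^-4) = 3.301
Using pH = pKa + log([base]/[acid]) with [base]/[acid] = 0.13/0.025:
pH = 3.301 + (+0.716) = 4.02

pH = 4.02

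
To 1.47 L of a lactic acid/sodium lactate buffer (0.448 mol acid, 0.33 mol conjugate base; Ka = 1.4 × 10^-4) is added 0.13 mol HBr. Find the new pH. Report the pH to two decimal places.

Added H+ converts CH3CH(OH)COO- to CH3CH(OH)COOH: CH3CH(OH)COOH → 0.578 mol, CH3CH(OH)COO- → 0.2 mol.
pKa = −log(1.4 × 10^-4) = 3.854
pH = pKa + log(n_CH3CH(OH)COO-/n_CH3CH(OH)COOH) = 3.854 + log(0.2/0.578) = 3.854 + (-0.461)

pH = 3.39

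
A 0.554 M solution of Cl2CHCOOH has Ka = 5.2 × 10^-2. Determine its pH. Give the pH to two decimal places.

pH = 0.84

Cl2CHCOOH ⇌ Cl2CHCOO- + H+
From the ICE table, Ka = x²/(0.554 − x) = 5.2 × 10^-2.
The 5% rule fails; solving x² + Ka·x − Ka·C₀ = 0 exactly:
x = [−0.052 + √(0.052² + 0.115)]/2 = 1.46 × 10^-1 M
pH = −log[H+] = −log(1.46 × 10^-1) = 0.84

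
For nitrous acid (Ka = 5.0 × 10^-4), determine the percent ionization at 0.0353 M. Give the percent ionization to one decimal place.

HNO2 ⇌ NO2- + H+; let x = [H+] at equilibrium.
Ka = x²/(C₀ − x); solving the quadratic gives x = 3.96 × 10^-3 M.
Fraction ionized = 3.96 × 10^-3 / 0.0353 = 0.1122 → 11.2%

11.2%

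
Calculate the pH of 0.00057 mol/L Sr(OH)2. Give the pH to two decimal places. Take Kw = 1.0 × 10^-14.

pH = 11.06

Sr(OH)2 is a strong base (each formula unit releases 2 OH-); [OH-] = 0.00114 M.
pOH = -log(0.00114) = 2.94
pH = 14.00 - 2.94 = 11.06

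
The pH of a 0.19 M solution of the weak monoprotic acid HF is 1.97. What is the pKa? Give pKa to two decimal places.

pKa = 3.19

[H+] = 10^(-1.97) = 1.07 × 10^-2 M
At equilibrium [HA] = 0.19 − 1.07 × 10^-2 = 1.79 × 10^-1 M
Ka = [H+][A-]/[HA] = (1.07 × 10^-2)² / 1.79 × 10^-1 = 6.40 × 10^-4
pKa = -log(6.40 × 10^-4) = 3.19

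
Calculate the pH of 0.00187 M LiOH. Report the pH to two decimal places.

pH = 11.27

LiOH is a strong base; [OH-] = 0.00187 M.
pOH = -log(0.00187) = 2.73
pH = 14.00 - 2.73 = 11.27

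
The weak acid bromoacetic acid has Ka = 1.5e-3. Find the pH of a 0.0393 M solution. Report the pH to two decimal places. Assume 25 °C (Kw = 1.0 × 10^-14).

pH = 2.16

BrCH2COOH ⇌ BrCH2COO- + H+
Ka = [H+]²/(0.0393 − [H+]) = 1.5 × 10^-3
The 5% rule fails; solving [H+]² + Ka·[H+] − Ka·C₀ = 0 exactly:
[H+] = (−Ka + √(Ka² + 4·Ka·C₀))/2 = 6.96 × 10^-3 M
pH = −log[H+] = −log(6.96 × 10^-3) = 2.16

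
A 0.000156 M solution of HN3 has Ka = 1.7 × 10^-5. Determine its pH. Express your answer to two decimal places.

HN3 ⇌ N3- + H+
From the ICE table, Ka = x²/(0.000156 − x) = 1.7 × 10^-5.
x is not negligible relative to C₀; solve x² + 1.7e-05·x − 2.65e-09 = 0.
x = (−Ka + √(Ka² + 4·Ka·C₀))/2 = 4.37 × 10^-5 M
pH = −log(4.37 × 10^-5) = 4.36

pH = 4.36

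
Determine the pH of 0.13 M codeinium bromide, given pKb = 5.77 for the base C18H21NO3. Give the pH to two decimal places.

C18H22NO3+ is the conjugate acid of the weak base C18H21NO3.
Kb = 10^(−5.77) = 1.70 × 10^-6
Ka = Kw/Kb = 1.0×10^-14 / 1.70 × 10^-6 = 5.88 × 10^-9
Let x = [H+] at equilibrium. Ka = x²/(0.13 − x).
Neglecting x in the denominator: x = √(5.88 × 10^-9 × 0.13) = 2.76 × 10^-5 M
pH = −log[H+] = −log(2.76 × 10^-5) = 4.56

pH = 4.56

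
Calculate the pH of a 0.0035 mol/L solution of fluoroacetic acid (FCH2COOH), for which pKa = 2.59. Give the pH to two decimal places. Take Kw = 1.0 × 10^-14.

pH = 2.70

FCH2COOH ⇌ FCH2COO- + H+
Ka = 10^(−2.59) = 2.57 × 10^-3
From the ICE table, Ka = x²/(0.0035 − x) = 2.57 × 10^-3.
The 5% rule fails; solving x² + Ka·x − Ka·C₀ = 0 exactly:
x = [−0.00257 + √(0.00257² + 3.6e-05)]/2 = 1.98 × 10^-3 M
pH = −log(1.98 × 10^-3) = 2.70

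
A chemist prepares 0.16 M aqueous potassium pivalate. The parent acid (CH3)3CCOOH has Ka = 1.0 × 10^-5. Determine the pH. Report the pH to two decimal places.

(CH3)3CCOO- is the conjugate base of the weak acid (CH3)3CCOOH.
Kb = Kw/Ka = 1.0×10^-14 / 1.0 × 10^-5 = 1.00 × 10^-9
From the ICE table, Kb = [OH-]²/(0.16 − [OH-]) = 1.00 × 10^-9.
Since Kb ≪ C₀, [OH-] ≈ √(Kb·C₀) = 1.26 × 10^-5 M.
Check: 0.0079% ionized — well under 5%, approximation valid.
pOH = 4.90, so pH = 14.00 − pOH = 9.10

pH = 9.10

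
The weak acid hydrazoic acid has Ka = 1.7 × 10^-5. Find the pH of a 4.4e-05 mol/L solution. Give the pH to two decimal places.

HN3 ⇌ N3- + H+
From the ICE table, Ka = x²/(4.4e-05 − x) = 1.7 × 10^-5.
The 5% rule fails; solving x² + Ka·x − Ka·C₀ = 0 exactly:
x = [−1.7e-05 + √(1.7e-05² + 2.99e-09)]/2 = 2.01 × 10^-5 M
pH = −log(2.01 × 10^-5) = 4.70

pH = 4.70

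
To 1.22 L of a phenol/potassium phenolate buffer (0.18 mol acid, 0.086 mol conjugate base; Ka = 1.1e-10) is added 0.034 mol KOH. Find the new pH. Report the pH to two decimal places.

OH- converts C6H5OH to C6H5O-: C6H5OH → 0.146 mol, C6H5O- → 0.12 mol.
pKa = −log(1.1 × 10^-10) = 9.959
pH = pKa + log(n_C6H5O-/n_C6H5OH) = 9.959 + log(0.12/0.146) = 9.959 + (-0.085)

pH = 9.87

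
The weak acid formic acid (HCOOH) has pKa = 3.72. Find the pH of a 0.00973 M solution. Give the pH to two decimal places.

pH = 2.90

HCOOH ⇌ HCOO- + H+
Ka = 10^(−3.72) = 1.91 × 10^-4
From the ICE table, Ka = [H+]²/(0.00973 − [H+]) = 1.91 × 10^-4.
[H+] is not negligible relative to C₀; solve [H+]² + 0.000191·[H+] − 1.86e-06 = 0.
[H+] = [−0.000191 + √(0.000191² + 7.43e-06)]/2 = 1.27 × 10^-3 M
pH = −log[H+] = −log(1.27 × 10^-3) = 2.90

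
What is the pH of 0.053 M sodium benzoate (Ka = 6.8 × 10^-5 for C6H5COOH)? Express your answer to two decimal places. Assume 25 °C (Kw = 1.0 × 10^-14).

pH = 8.45

C6H5COO- is the conjugate base of the weak acid C6H5COOH.
Kb = Kw/Ka = 1.0×10^-14 / 6.8 × 10^-5 = 1.47 × 10^-10
From the ICE table, Kb = [OH-]²/(0.053 − [OH-]) = 1.47 × 10^-10.
Since Kb ≪ C₀, [OH-] ≈ √(Kb·C₀) = 2.79 × 10^-6 M.
pOH = −log(2.79 × 10^-6) = 5.55; pH = 14.00 − 5.55 = 8.45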